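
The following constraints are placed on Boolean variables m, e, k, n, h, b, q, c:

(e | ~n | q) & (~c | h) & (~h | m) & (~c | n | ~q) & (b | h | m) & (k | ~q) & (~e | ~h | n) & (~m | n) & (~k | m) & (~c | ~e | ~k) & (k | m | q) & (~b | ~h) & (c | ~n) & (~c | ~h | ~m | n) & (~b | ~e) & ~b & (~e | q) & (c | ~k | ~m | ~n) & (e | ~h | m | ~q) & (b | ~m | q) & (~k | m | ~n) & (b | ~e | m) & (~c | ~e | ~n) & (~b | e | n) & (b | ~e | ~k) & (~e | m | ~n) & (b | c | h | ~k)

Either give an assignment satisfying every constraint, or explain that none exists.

m=T; e=F; k=T; n=T; h=T; b=F; q=T; c=T

Unit clause (~b) forces b = False.
Try m = False:
  (~h | m) forces h = False.
  clause (b | h | m) is falsified — backtrack.
So m = True.
  then (~m | n) forces n = True.
  then (c | ~n) forces c = True.
  then (b | ~m | q) forces q = True.
  then (~c | ~e | ~n) forces e = False.
  then (~c | h) forces h = True.
  then (k | ~q) forces k = True.
All clauses satisfied.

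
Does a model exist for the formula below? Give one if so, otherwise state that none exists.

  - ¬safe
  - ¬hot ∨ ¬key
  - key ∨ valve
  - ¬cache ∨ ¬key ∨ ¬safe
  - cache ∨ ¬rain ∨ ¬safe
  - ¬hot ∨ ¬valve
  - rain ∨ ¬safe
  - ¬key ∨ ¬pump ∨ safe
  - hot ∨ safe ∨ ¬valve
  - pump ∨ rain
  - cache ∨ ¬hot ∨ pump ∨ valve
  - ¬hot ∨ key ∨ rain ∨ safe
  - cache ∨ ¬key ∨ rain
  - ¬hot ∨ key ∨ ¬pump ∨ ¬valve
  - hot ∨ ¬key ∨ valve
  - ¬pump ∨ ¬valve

The formula is unsatisfiable.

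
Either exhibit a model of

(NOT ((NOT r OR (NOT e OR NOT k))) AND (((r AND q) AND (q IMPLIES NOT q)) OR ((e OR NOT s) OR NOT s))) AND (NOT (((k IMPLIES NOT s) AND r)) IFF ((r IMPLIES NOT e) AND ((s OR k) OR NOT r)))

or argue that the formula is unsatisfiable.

s = False; e = True; q = True; k = True; r = True

  NOT ((NOT r OR (NOT e OR NOT k))) AND (((r AND q) AND (q IMPLIES NOT q)) OR ((e OR NOT s) OR NOT s)) = True
    NOT ((NOT r OR (NOT e OR NOT k))) = True
      NOT r OR (NOT e OR NOT k) = False
        NOT r = False
        NOT e OR NOT k = False
          NOT e = False
          NOT k = False
    ((r AND q) AND (q IMPLIES NOT q)) OR ((e OR NOT s) OR NOT s) = True
      (r AND q) AND (q IMPLIES NOT q) = False
        r AND q = True
        q IMPLIES NOT q = False
          NOT q = False
      (e OR NOT s) OR NOT s = True
        e OR NOT s = True
          NOT s = True
        NOT s = True
  NOT (((k IMPLIES NOT s) AND r)) IFF ((r IMPLIES NOT e) AND ((s OR k) OR NOT r)) = True
    NOT (((k IMPLIES NOT s) AND r)) = False
      (k IMPLIES NOT s) AND r = True
        k IMPLIES NOT s = True
          NOT s = True
    (r IMPLIES NOT e) AND ((s OR k) OR NOT r) = False
      r IMPLIES NOT e = False
        NOT e = False
      (s OR k) OR NOT r = True
        s OR k = True
        NOT r = False
Both conjuncts True, so the formula holds.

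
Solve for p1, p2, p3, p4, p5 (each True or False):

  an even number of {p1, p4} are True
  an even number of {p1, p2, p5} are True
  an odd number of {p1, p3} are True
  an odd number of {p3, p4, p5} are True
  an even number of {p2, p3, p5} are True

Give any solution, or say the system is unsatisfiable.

No satisfying assignment exists.

Adding constraints 2, 3, 5 mod 2: every variable appears an even number of times on the left, so the left side is 0.
But the right sides sum to 1 (mod 2). 0 ≠ 1 — the system is inconsistent.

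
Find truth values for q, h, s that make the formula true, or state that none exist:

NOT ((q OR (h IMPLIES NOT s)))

q=F; h=T; s=T

  NOT ((q OR (h IMPLIES NOT s))) = True
    q OR (h IMPLIES NOT s) = False
      h IMPLIES NOT s = False
        NOT s = False
The formula evaluates to True.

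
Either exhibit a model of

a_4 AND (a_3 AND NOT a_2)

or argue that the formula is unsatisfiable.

a_2=F; a_3=T; a_4=T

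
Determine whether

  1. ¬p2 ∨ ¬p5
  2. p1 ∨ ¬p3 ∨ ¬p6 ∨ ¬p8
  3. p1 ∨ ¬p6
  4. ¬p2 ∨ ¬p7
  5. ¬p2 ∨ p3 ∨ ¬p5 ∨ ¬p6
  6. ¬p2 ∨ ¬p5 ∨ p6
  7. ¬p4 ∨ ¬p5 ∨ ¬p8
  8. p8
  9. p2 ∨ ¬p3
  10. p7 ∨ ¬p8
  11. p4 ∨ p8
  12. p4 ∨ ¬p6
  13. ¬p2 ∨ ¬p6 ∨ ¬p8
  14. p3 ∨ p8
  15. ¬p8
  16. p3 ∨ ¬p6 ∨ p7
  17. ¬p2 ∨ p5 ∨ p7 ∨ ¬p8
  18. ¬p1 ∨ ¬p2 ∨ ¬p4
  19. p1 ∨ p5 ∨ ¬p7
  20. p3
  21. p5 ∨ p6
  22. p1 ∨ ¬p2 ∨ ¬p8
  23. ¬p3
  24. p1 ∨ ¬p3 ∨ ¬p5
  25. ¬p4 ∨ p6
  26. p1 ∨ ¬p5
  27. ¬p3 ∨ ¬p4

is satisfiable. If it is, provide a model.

Case p3 = True:
  Clause (¬p3) is falsified — contradiction.
Case p3 = False:
  Clause (p3) is falsified — contradiction.
Both cases fail, so the formula is unsatisfiable.

Unsatisfiable — no assignment works.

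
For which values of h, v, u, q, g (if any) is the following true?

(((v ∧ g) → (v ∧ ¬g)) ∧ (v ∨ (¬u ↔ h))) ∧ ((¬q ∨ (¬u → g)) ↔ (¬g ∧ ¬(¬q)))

h=F; v=F; u=T; q=T; g=F

  ((v ∧ g) → (v ∧ ¬g)) ∧ (v ∨ (¬u ↔ h)) = True
    (v ∧ g) → (v ∧ ¬g) = True
      v ∧ g = False
      v ∧ ¬g = False
        ¬g = True
    v ∨ (¬u ↔ h) = True
      ¬u ↔ h = True
        ¬u = False
  (¬q ∨ (¬u → g)) ↔ (¬g ∧ ¬(¬q)) = True
    ¬q ∨ (¬u → g) = True
      ¬q = False
      ¬u → g = True
        ¬u = False
    ¬g ∧ ¬(¬q) = True
      ¬g = True
      ¬(¬q) = True
        ¬q = False
Both conjuncts True, so the formula holds.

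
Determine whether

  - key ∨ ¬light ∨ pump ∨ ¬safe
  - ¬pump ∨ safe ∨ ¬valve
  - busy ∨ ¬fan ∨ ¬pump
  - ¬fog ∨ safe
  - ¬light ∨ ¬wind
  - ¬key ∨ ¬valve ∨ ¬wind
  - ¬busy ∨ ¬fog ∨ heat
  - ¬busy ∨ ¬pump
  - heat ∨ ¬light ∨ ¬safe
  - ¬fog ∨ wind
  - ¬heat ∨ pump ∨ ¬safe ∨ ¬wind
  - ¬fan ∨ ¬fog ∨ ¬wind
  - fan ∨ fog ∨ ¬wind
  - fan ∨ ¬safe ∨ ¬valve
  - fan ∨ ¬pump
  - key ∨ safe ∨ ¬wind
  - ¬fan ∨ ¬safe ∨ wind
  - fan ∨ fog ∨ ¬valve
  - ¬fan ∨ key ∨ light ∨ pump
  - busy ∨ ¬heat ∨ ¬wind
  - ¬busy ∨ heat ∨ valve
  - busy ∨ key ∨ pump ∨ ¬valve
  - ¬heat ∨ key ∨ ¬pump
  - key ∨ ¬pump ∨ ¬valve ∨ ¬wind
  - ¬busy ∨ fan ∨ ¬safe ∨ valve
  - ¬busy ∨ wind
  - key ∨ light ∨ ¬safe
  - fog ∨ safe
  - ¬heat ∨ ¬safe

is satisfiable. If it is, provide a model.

Try pump = True:
  (¬busy ∨ ¬pump) forces busy = False.
  (busy ∨ ¬fan ∨ ¬pump) forces fan = False.
  clause (fan ∨ ¬pump) is falsified — backtrack.
So pump = False.
Set wind = True.
  then (¬light ∨ ¬wind) forces light = False.
Set fan = False.
  then (fan ∨ fog ∨ ¬wind) forces fog = True.
  then (¬fog ∨ safe) forces safe = True.
  then (¬heat ∨ pump ∨ ¬safe ∨ ¬wind) forces heat = False.
  then (fan ∨ ¬safe ∨ ¬valve) forces valve = False.
  then (¬busy ∨ heat ∨ valve) forces busy = False.
  then (key ∨ light ∨ ¬safe) forces key = True.
All clauses satisfied.

pump=F; wind=T; fan=F; key=T; light=F; valve=F; fog=T; safe=T; heat=F; busy=F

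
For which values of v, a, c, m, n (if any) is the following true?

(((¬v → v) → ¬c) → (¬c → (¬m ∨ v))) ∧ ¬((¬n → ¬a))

v = True; a = True; c = True; m = True; n = False

  ((¬v → v) → ¬c) → (¬c → (¬m ∨ v)) = True
    (¬v → v) → ¬c = False
      ¬v → v = True
        ¬v = False
      ¬c = False
    ¬c → (¬m ∨ v) = True
      ¬c = False
      ¬m ∨ v = True
        ¬m = False
  ¬((¬n → ¬a)) = True
    ¬n → ¬a = False
      ¬n = True
      ¬a = False
Both conjuncts True, so the formula holds.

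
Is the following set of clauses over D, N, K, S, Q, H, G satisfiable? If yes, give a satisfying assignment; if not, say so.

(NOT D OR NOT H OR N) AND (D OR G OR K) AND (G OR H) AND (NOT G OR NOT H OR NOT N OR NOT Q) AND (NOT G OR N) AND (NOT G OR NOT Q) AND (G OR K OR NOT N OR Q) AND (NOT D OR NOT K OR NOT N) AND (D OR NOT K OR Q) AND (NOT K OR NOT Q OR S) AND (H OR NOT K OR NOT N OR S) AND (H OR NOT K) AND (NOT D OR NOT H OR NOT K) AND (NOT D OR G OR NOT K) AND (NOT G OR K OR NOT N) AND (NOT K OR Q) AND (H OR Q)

Set D = False.
Set N = False.
  then (NOT G OR N) forces G = False.
  then (D OR G OR K) forces K = True.
  then (G OR H) forces H = True.
  then (D OR NOT K OR Q) forces Q = True.
  then (NOT K OR NOT Q OR S) forces S = True.
All clauses satisfied.

D = False; N = False; K = True; S = True; Q = True; H = True; G = False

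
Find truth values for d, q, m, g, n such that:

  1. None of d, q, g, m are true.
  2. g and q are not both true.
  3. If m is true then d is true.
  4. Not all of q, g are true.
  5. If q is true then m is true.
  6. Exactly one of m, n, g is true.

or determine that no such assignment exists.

d = False, q = False, m = False, g = False, n = True

  (1) {d, q, g, m}: 0 true — none ✓
  (2) g=F, q=F — not both ✓
  (3) m=F ⇒ d: vacuous ✓
  (4) {q, g}: 0/2 true — not all ✓
  (5) q=F ⇒ m: vacuous ✓
  (6) {m, n, g}: 1 true — exactly one ✓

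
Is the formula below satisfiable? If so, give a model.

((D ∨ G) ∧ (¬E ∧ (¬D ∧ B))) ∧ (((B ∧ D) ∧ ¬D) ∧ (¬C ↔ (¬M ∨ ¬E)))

Case D = True: the conjunct ¬D is False.
Case D = False: the conjunct D is False.
Both cases fail — unsatisfiable.

UNSATISFIABLE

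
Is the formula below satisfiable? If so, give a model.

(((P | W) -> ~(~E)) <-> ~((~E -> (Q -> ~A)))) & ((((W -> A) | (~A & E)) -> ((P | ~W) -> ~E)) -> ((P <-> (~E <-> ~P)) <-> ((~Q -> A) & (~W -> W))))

P = False, E = False, A = True, Q = True, W = False

  ((P | W) -> ~(~E)) <-> ~((~E -> (Q -> ~A))) = True
    (P | W) -> ~(~E) = True
      P | W = False
      ~(~E) = False
        ~E = True
    ~((~E -> (Q -> ~A))) = True
      ~E -> (Q -> ~A) = False
        ~E = True
        Q -> ~A = False
          ~A = False
  (((W -> A) | (~A & E)) -> ((P | ~W) -> ~E)) -> ((P <-> (~E <-> ~P)) <-> ((~Q -> A) & (~W -> W))) = True
    ((W -> A) | (~A & E)) -> ((P | ~W) -> ~E) = True
      (W -> A) | (~A & E) = True
        W -> A = True
        ~A & E = False
          ~A = False
      (P | ~W) -> ~E = True
        P | ~W = True
          ~W = True
        ~E = True
    (P <-> (~E <-> ~P)) <-> ((~Q -> A) & (~W -> W)) = True
      P <-> (~E <-> ~P) = False
        ~E <-> ~P = True
          ~E = True
          ~P = True
      (~Q -> A) & (~W -> W) = False
        ~Q -> A = True
          ~Q = False
        ~W -> W = False
          ~W = True
Both conjuncts True, so the formula holds.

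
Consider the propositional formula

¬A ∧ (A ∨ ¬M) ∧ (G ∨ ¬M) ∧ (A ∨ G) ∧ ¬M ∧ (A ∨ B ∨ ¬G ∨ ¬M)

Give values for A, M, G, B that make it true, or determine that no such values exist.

Unit clause (¬A) forces A = False.
In (A ∨ ¬M) only ¬M is left, so M = False.
In (A ∨ G) only G is left, so G = True.
Set B = True.
All clauses satisfied.

A = False; M = False; G = True; B = True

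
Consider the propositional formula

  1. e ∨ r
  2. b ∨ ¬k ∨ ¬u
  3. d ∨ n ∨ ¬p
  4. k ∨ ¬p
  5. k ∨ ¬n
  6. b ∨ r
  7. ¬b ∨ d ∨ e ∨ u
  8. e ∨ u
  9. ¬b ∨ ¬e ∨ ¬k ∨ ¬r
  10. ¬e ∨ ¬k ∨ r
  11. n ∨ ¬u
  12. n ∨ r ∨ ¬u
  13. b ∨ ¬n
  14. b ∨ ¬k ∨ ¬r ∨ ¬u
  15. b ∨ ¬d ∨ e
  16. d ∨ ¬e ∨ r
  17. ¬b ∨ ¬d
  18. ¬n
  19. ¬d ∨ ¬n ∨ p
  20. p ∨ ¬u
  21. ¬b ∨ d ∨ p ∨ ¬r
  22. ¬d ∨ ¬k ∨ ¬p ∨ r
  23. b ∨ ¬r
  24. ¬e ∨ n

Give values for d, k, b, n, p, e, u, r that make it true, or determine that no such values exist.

No satisfying assignment exists.

Case n = True:
  Clause (¬n) is falsified — contradiction.
Case n = False:
  (n ∨ ¬u) forces u = False.
  (e ∨ u) forces e = True.
  Clause (¬e ∨ n) is falsified — contradiction.
Both cases fail, so the formula is unsatisfiable.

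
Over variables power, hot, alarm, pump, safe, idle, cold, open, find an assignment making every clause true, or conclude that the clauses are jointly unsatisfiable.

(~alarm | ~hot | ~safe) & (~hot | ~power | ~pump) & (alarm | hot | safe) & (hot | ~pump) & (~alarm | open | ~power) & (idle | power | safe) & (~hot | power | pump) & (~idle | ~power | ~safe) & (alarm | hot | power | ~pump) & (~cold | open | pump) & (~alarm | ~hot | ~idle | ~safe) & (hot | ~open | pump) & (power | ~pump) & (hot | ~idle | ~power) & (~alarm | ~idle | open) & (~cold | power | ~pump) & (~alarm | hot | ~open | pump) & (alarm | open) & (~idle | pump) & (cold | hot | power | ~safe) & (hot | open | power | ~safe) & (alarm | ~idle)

Set power = True.
Try hot = False:
  (hot | ~pump) forces pump = False.
  (hot | ~open | pump) forces open = False.
  (~alarm | open | ~power) forces alarm = False.
  clause (alarm | open) is falsified — backtrack.
So hot = True.
  then (~hot | ~power | ~pump) forces pump = False.
  then (~idle | pump) forces idle = False.
Set alarm = False.
  then (alarm | open) forces open = True.
Set safe = False.
Set cold = False.
All clauses satisfied.

power = True, hot = True, alarm = False, pump = False, safe = False, idle = False, cold = False, open = True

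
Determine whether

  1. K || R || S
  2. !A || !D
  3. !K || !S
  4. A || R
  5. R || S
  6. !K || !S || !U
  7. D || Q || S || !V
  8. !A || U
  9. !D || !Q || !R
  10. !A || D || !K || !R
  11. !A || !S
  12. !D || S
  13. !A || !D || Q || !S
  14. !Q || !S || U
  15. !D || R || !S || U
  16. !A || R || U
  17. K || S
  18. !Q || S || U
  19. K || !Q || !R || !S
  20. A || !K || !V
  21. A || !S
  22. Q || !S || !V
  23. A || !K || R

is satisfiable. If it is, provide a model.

S = False; U = False; R = True; Q = False; D = False; K = True; A = False; V = False

Set S = False.
  then (R || S) forces R = True.
  then (!D || S) forces D = False.
  then (K || S) forces K = True.
  then (!A || D || !K || !R) forces A = False.
  then (A || !K || !V) forces V = False.
Set U = False.
  then (!Q || S || U) forces Q = False.
All clauses satisfied.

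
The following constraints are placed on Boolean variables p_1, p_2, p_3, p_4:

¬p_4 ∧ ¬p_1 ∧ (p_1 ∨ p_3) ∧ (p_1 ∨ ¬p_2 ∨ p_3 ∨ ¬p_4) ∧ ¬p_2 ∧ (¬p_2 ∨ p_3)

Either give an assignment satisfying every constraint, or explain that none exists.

p_1 = False, p_2 = False, p_3 = True, p_4 = False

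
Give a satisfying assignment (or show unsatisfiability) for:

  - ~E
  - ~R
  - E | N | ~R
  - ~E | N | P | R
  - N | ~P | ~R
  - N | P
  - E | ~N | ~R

Unit clause (~E) forces E = False.
Unit clause (~R) forces R = False.
Set N = False.
  then (N | P) forces P = True.
Check each clause:
  (~E): ~E holds.
  (~R): ~R holds.
  (E | N | ~R): ~R holds.
  (~E | N | P | R): ~E holds.
  (N | ~P | ~R): ~R holds.
  (N | P): P holds.
  (E | ~N | ~R): ~N holds.
All clauses satisfied.

E: False; N: False; P: True; R: False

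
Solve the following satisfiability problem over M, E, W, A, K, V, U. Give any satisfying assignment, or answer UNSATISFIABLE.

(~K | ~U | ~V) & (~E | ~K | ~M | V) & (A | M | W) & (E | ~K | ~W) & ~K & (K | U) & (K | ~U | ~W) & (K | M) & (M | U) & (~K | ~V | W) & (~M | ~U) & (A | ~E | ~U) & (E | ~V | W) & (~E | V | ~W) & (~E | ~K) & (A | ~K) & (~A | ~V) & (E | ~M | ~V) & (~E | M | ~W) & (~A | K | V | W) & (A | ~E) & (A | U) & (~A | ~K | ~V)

Unsatisfiable — no assignment works.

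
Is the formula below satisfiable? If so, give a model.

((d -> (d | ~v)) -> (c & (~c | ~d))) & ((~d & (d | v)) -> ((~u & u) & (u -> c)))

d = False; v = False; u = True; c = True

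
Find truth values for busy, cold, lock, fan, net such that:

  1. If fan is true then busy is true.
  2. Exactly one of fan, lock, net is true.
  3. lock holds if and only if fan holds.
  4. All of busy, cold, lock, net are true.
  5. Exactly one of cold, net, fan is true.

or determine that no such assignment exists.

Case lock = True:
  (2) with lock=T forces fan = False.
  Constraint (3) is violated (lock=T, fan=F) — contradiction.
Case lock = False:
  Constraint (4) is violated (lock=F) — contradiction.
Both cases fail — unsatisfiable.

Unsatisfiable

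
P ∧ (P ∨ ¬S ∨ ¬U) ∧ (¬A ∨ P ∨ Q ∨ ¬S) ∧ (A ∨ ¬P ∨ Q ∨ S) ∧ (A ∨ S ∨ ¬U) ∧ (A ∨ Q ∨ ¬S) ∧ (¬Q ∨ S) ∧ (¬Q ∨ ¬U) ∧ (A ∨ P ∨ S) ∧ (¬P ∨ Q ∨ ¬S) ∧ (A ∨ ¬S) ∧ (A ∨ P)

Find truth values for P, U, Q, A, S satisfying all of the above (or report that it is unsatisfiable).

Unit clause (P) forces P = True.
Set U = False.
Set Q = True.
  then (¬Q ∨ S) forces S = True.
  then (A ∨ ¬S) forces A = True.
All clauses satisfied.

P=T, U=F, Q=T, A=T, S=T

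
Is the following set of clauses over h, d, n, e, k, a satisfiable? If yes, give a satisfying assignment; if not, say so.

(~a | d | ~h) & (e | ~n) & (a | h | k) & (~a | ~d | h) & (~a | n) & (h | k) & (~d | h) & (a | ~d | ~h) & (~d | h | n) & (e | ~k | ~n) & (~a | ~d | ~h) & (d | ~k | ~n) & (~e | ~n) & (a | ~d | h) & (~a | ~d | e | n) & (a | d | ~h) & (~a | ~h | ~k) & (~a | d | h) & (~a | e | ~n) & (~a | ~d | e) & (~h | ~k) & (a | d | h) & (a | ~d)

Case n = True:
  (e | ~n) forces e = True.
  Clause (~e | ~n) is falsified — contradiction.
Case n = False:
  (~a | n) forces a = False.
  (a | ~d) forces d = False.
  (a | d | ~h) forces h = False.
  Clause (a | d | h) is falsified — contradiction.
Both cases fail, so the formula is unsatisfiable.

Unsatisfiable — no assignment works.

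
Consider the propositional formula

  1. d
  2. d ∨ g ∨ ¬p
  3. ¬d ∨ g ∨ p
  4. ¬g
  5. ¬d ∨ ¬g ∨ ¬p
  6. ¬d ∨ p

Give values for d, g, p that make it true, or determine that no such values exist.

d = True, g = False, p = True

Unit clause (d) forces d = True.
Unit clause (¬g) forces g = False.
In (¬d ∨ p) only p is left, so p = True.
Check each clause:
  (d): d holds.
  (d ∨ g ∨ ¬p): d holds.
  (¬d ∨ g ∨ p): p holds.
  (¬g): ¬g holds.
  (¬d ∨ ¬g ∨ ¬p): ¬g holds.
  (¬d ∨ p): p holds.
All clauses satisfied.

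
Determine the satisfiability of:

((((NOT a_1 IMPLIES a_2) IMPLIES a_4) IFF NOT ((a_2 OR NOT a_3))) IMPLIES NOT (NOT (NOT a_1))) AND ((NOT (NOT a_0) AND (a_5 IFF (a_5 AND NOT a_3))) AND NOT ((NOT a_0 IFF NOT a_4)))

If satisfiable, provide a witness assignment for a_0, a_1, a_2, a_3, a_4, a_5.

a_0=T, a_1=F, a_2=F, a_3=F, a_4=F, a_5=T

  (((NOT a_1 IMPLIES a_2) IMPLIES a_4) IFF NOT ((a_2 OR NOT a_3))) IMPLIES NOT (NOT (NOT a_1)) = True
    ((NOT a_1 IMPLIES a_2) IMPLIES a_4) IFF NOT ((a_2 OR NOT a_3)) = False
      (NOT a_1 IMPLIES a_2) IMPLIES a_4 = True
        NOT a_1 IMPLIES a_2 = False
          NOT a_1 = True
      NOT ((a_2 OR NOT a_3)) = False
        a_2 OR NOT a_3 = True
          NOT a_3 = True
    NOT (NOT (NOT a_1)) = True
      NOT (NOT a_1) = False
        NOT a_1 = True
  (NOT (NOT a_0) AND (a_5 IFF (a_5 AND NOT a_3))) AND NOT ((NOT a_0 IFF NOT a_4)) = True
    NOT (NOT a_0) AND (a_5 IFF (a_5 AND NOT a_3)) = True
      NOT (NOT a_0) = True
        NOT a_0 = False
      a_5 IFF (a_5 AND NOT a_3) = True
        a_5 AND NOT a_3 = True
          NOT a_3 = True
    NOT ((NOT a_0 IFF NOT a_4)) = True
      NOT a_0 IFF NOT a_4 = False
        NOT a_0 = False
        NOT a_4 = True
Both conjuncts True, so the formula holds.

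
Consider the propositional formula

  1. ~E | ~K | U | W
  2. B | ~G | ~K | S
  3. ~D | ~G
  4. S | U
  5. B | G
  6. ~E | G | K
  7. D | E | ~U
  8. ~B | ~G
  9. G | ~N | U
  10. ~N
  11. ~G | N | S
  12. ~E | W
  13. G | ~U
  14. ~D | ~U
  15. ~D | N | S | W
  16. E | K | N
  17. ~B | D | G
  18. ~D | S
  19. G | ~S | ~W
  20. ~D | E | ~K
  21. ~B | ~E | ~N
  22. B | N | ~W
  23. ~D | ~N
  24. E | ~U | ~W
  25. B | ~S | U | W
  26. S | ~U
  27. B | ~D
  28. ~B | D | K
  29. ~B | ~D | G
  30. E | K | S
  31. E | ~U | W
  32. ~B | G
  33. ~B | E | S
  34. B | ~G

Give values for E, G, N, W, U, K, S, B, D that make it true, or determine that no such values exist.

UNSATISFIABLE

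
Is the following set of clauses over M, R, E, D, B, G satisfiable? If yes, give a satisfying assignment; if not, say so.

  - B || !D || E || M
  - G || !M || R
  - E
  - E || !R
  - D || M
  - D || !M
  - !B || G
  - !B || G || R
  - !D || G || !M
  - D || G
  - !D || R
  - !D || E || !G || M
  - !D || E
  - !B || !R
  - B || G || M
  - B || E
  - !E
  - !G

The formula is unsatisfiable.

Case E = True:
  Clause (!E) is falsified — contradiction.
Case E = False:
  Clause (E) is falsified — contradiction.
Both cases fail, so the formula is unsatisfiable.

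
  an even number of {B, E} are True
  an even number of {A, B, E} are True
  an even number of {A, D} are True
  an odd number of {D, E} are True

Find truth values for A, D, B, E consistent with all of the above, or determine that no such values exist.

A = False; D = False; B = True; E = True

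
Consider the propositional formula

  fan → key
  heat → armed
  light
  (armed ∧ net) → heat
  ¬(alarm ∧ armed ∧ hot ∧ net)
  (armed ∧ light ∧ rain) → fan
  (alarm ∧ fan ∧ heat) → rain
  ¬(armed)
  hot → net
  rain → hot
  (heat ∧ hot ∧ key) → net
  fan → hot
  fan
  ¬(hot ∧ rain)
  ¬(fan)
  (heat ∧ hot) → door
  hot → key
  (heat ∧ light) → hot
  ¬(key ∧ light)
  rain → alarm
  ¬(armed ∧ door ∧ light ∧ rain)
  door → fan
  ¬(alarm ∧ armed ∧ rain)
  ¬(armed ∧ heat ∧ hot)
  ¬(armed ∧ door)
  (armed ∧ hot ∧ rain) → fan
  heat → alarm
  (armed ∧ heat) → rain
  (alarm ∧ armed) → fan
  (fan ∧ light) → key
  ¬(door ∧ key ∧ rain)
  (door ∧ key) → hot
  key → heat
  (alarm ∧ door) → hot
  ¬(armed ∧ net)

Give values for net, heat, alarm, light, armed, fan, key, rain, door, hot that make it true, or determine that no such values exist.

Case fan = True:
  Clause (¬fan) is falsified — contradiction.
Case fan = False:
  Clause (fan) is falsified — contradiction.
Both cases fail, so the formula is unsatisfiable.

Unsatisfiable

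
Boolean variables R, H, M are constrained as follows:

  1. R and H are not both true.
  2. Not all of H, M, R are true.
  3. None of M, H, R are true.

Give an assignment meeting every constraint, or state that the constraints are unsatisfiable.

R = False; H = False; M = False

  (1) R=F, H=F — not both ✓
  (2) {H, M, R}: 0/3 true — not all ✓
  (3) {M, H, R}: 0 true — none ✓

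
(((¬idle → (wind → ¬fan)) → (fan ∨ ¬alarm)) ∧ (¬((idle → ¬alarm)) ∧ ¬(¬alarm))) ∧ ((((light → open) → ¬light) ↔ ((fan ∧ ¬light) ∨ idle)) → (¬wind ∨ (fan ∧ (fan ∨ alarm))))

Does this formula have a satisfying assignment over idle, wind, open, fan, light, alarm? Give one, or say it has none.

idle = True, wind = True, open = False, fan = True, light = True, alarm = True

  ((¬idle → (wind → ¬fan)) → (fan ∨ ¬alarm)) ∧ (¬((idle → ¬alarm)) ∧ ¬(¬alarm)) = True
    (¬idle → (wind → ¬fan)) → (fan ∨ ¬alarm) = True
      ¬idle → (wind → ¬fan) = True
        ¬idle = False
        wind → ¬fan = False
          ¬fan = False
      fan ∨ ¬alarm = True
        ¬alarm = False
    ¬((idle → ¬alarm)) ∧ ¬(¬alarm) = True
      ¬((idle → ¬alarm)) = True
        idle → ¬alarm = False
          ¬alarm = False
      ¬(¬alarm) = True
        ¬alarm = False
  (((light → open) → ¬light) ↔ ((fan ∧ ¬light) ∨ idle)) → (¬wind ∨ (fan ∧ (fan ∨ alarm))) = True
    ((light → open) → ¬light) ↔ ((fan ∧ ¬light) ∨ idle) = True
      (light → open) → ¬light = True
        light → open = False
        ¬light = False
      (fan ∧ ¬light) ∨ idle = True
        fan ∧ ¬light = False
          ¬light = False
    ¬wind ∨ (fan ∧ (fan ∨ alarm)) = True
      ¬wind = False
      fan ∧ (fan ∨ alarm) = True
        fan ∨ alarm = True
Both conjuncts True, so the formula holds.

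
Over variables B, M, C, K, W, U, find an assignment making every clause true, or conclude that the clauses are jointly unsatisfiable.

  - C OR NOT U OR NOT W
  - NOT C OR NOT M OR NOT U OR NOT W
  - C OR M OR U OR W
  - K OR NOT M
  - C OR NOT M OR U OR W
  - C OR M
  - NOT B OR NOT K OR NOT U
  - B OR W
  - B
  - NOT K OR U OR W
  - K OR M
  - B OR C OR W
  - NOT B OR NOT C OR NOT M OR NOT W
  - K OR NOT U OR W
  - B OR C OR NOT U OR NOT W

Unit clause (B) forces B = True.
Set M = True.
  then (K OR NOT M) forces K = True.
  then (NOT B OR NOT K OR NOT U) forces U = False.
  then (NOT K OR U OR W) forces W = True.
  then (NOT B OR NOT C OR NOT M OR NOT W) forces C = False.
All clauses satisfied.

B = True, M = True, C = False, K = True, W = True, U = False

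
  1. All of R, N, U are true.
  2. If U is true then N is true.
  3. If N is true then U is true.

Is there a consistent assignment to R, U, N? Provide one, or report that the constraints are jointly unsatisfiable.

R = True, U = True, N = True

  (1) {R, N, U}: all 3 true ✓
  (2) U=T ⇒ N: T ✓
  (3) N=T ⇒ U: T ✓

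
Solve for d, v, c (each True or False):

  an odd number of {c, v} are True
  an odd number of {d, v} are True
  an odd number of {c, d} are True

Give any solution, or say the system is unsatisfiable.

UNSATISFIABLE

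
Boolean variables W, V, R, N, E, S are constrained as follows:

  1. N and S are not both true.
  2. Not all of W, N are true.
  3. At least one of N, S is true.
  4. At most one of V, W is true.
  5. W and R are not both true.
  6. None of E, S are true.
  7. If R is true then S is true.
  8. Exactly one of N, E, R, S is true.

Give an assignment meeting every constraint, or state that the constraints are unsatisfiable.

W: False, V: True, R: False, N: True, E: False, S: False

  (1) N=T, S=F — not both ✓
  (2) {W, N}: 1/2 true — not all ✓
  (3) {N, S}: 1 true — at least one ✓
  (4) {V, W}: 1 true — at most one ✓
  (5) W=F, R=F — not both ✓
  (6) {E, S}: 0 true — none ✓
  (7) R=F ⇒ S: vacuous ✓
  (8) {N, E, R, S}: 1 true — exactly one ✓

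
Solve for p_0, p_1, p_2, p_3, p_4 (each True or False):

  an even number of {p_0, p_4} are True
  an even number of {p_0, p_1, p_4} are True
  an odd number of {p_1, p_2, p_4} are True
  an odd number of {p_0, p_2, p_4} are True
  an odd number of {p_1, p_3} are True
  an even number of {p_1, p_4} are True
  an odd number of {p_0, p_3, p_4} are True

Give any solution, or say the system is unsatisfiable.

p_0 = False, p_1 = False, p_2 = True, p_3 = True, p_4 = False

{p_0, p_4}: 0 true → even ✓
{p_0, p_1, p_4}: 0 true → even ✓
{p_1, p_2, p_4}: 1 true → odd ✓
{p_0, p_2, p_4}: 1 true → odd ✓
{p_1, p_3}: 1 true → odd ✓
{p_1, p_4}: 0 true → even ✓
{p_0, p_3, p_4}: 1 true → odd ✓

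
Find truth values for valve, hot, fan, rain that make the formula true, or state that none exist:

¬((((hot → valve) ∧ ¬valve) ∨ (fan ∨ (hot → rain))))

valve = True, hot = True, fan = False, rain = False

  ¬((((hot → valve) ∧ ¬valve) ∨ (fan ∨ (hot → rain)))) = True
    ((hot → valve) ∧ ¬valve) ∨ (fan ∨ (hot → rain)) = False
      (hot → valve) ∧ ¬valve = False
        hot → valve = True
        ¬valve = False
      fan ∨ (hot → rain) = False
        hot → rain = False
The formula evaluates to True.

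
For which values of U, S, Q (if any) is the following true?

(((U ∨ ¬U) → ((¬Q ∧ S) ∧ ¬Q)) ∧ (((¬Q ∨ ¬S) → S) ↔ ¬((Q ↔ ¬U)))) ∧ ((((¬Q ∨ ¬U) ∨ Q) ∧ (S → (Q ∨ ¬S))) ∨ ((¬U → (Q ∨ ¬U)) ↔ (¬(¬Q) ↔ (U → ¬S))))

Unsatisfiable

Case Q = True: the formula simplifies to ¬((U ∨ ¬U)) ∧ ((¬S → S) ↔ ¬(¬U)).
  U = True: the conjunct ¬((U ∨ ¬U)) becomes ¬((True ∨ False)) = False.
  U = False: the conjunct ¬((U ∨ ¬U)) becomes ¬((False ∨ True)) = False.
Case Q = False: the formula simplifies to (((U ∨ ¬U) → S) ∧ (S ↔ ¬U)) ∧ ((S → ¬S) ∨ ((¬U → ¬U) ↔ ¬((U → ¬S)))).
  S = True: simplifies to ¬U ∧ ((¬U → ¬U) ↔ ¬(¬U)).
    U = True: the conjunct ¬U is False.
    U = False: the conjunct (¬U → ¬U) ↔ ¬(¬U) becomes (True → True) ↔ ¬True = False.
  S = False: simplifies to ¬((U ∨ ¬U)) ∧ U.
    U = True: the conjunct ¬((U ∨ ¬U)) becomes ¬((True ∨ False)) = False.
    U = False: the conjunct ¬((U ∨ ¬U)) becomes ¬((False ∨ True)) = False.
Both cases fail — unsatisfiable.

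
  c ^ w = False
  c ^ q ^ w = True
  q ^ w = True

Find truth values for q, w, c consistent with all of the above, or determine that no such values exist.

q: True, w: False, c: False

c ^ w = F ^ F = False ✓
c ^ q ^ w = F ^ T ^ F = True ✓
q ^ w = T ^ F = True ✓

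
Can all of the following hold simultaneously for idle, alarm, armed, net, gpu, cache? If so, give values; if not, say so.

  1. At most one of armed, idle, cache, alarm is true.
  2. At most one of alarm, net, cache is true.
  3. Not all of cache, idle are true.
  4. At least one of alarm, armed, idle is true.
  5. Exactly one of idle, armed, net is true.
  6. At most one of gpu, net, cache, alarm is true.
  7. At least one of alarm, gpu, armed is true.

idle = False, alarm = False, armed = True, net = False, gpu = False, cache = False

  (1) {armed, idle, cache, alarm}: 1 true — at most one ✓
  (2) {alarm, net, cache}: 0 true — at most one ✓
  (3) {cache, idle}: 0/2 true — not all ✓
  (4) {alarm, armed, idle}: 1 true — at least one ✓
  (5) {idle, armed, net}: 1 true — exactly one ✓
  (6) {gpu, net, cache, alarm}: 0 true — at most one ✓
  (7) {alarm, gpu, armed}: 1 true — at least one ✓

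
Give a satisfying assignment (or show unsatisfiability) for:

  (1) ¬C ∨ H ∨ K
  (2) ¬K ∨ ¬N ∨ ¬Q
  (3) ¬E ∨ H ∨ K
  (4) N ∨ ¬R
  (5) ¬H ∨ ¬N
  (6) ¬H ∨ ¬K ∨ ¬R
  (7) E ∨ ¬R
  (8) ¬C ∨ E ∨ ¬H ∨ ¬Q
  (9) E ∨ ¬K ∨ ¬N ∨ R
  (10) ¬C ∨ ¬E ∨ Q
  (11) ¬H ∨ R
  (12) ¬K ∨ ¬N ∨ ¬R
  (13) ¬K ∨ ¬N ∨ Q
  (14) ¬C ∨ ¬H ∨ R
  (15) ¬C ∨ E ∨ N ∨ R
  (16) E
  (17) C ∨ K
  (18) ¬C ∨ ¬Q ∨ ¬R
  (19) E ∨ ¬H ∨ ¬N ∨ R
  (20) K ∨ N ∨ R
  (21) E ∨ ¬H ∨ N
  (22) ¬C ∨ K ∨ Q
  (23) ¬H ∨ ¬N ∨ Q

Q: False, N: False, C: False, K: True, R: False, E: True, H: False

Unit clause (E) forces E = True.
Set Q = False.
  then (¬C ∨ ¬E ∨ Q) forces C = False.
  then (C ∨ K) forces K = True.
  then (¬K ∨ ¬N ∨ Q) forces N = False.
  then (N ∨ ¬R) forces R = False.
  then (¬H ∨ R) forces H = False.
All clauses satisfied.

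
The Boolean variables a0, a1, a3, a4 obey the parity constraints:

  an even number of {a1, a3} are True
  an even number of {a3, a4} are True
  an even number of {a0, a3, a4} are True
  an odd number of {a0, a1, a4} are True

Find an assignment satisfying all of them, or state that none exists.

The formula is unsatisfiable.

Adding constraints 1, 3, 4 mod 2: every variable appears an even number of times on the left, so the left side is 0.
But the right sides sum to 1 (mod 2). 0 ≠ 1 — the system is inconsistent.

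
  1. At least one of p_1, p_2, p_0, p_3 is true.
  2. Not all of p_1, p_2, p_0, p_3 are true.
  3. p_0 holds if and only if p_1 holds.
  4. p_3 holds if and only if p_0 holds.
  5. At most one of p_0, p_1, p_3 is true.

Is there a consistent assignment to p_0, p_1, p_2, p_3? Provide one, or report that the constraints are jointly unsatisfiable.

p_0 = False, p_1 = False, p_2 = True, p_3 = False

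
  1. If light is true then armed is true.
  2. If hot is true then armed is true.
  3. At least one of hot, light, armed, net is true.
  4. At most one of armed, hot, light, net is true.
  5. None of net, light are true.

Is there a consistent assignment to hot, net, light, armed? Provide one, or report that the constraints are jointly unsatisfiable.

hot=F, net=F, light=F, armed=T

  (1) light=F ⇒ armed: vacuous ✓
  (2) hot=F ⇒ armed: vacuous ✓
  (3) {hot, light, armed, net}: 1 true — at least one ✓
  (4) {armed, hot, light, net}: 1 true — at most one ✓
  (5) {net, light}: 0 true — none ✓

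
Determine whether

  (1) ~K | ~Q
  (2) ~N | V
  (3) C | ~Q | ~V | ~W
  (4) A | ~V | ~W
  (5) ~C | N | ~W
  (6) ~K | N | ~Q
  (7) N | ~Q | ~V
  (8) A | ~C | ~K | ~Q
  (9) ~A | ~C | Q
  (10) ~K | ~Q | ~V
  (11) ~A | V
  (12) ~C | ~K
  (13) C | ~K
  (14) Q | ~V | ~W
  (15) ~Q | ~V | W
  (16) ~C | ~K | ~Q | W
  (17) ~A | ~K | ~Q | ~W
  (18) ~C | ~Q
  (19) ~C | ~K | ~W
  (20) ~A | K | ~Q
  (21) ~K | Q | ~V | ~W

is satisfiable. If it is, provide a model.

Set C = False.
  then (C | ~K) forces K = False.
Set V = True.
Try Q = True:
  (C | ~Q | ~V | ~W) forces W = False.
  clause (~Q | ~V | W) is falsified — backtrack.
So Q = False.
  then (Q | ~V | ~W) forces W = False.
Set A = False.
Set N = True.
All clauses satisfied.

C=F; V=T; Q=F; W=F; K=F; A=F; N=T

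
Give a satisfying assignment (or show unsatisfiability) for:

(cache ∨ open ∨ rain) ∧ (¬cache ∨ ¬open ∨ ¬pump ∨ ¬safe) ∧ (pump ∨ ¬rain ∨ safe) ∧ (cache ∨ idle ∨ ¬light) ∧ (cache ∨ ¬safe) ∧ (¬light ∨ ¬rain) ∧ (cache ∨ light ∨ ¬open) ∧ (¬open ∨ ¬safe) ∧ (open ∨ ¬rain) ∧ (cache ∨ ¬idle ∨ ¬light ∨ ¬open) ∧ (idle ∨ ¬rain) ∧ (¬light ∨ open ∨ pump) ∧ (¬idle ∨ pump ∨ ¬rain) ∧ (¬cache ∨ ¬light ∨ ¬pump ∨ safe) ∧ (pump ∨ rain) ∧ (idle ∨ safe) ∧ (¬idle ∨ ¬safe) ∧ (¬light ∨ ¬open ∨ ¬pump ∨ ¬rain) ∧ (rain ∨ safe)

Set pump = True.
Set light = False.
Set rain = False.
  then (rain ∨ safe) forces safe = True.
  then (cache ∨ ¬safe) forces cache = True.
  then (¬open ∨ ¬safe) forces open = False.
  then (¬idle ∨ ¬safe) forces idle = False.
All clauses satisfied.

pump = True; light = False; rain = False; open = False; safe = True; cache = True; idle = False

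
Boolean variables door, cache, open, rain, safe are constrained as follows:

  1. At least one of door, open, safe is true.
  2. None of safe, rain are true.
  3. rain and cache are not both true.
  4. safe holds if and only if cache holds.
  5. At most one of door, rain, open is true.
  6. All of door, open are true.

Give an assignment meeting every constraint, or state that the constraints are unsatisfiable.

No satisfying assignment exists.

Case rain = True:
  Constraint (2) is violated (rain=T) — contradiction.
Case rain = False:
  (2) forces safe = False.
  (4) with safe=F forces cache = False.
  (6) forces door = True.
  (5) with door=T forces open = False.
  Constraint (6) is violated (open=F) — contradiction.
Both cases fail — unsatisfiable.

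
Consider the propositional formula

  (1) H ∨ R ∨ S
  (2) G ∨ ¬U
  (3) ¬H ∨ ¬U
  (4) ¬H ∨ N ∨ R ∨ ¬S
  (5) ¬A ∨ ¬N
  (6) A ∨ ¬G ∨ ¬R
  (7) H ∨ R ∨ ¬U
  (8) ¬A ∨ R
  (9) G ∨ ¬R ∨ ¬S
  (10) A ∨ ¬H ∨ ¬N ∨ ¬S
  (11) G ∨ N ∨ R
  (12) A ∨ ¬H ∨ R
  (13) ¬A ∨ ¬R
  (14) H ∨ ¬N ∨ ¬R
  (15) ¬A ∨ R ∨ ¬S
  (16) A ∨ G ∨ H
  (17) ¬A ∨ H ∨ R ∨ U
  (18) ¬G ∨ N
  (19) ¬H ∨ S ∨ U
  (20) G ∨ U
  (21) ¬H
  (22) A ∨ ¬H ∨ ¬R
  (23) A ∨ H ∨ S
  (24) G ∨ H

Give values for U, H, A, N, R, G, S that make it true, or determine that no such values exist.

U: False, H: False, A: False, N: True, R: False, G: True, S: True

Unit clause (¬H) forces H = False.
In (G ∨ H) only G is left, so G = True.
In (¬G ∨ N) only N is left, so N = True.
In (¬A ∨ ¬N) only ¬A is left, so A = False.
In (A ∨ ¬G ∨ ¬R) only ¬R is left, so R = False.
In (H ∨ R ∨ ¬U) only ¬U is left, so U = False.
In (A ∨ H ∨ S) only S is left, so S = True.
All clauses satisfied.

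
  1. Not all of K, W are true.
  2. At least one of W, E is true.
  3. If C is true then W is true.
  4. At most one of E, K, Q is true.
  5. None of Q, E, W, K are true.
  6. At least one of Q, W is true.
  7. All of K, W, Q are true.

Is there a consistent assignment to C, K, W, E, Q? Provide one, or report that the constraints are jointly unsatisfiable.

The formula is unsatisfiable.

Case K = True:
  Constraint (5) is violated (K=T) — contradiction.
Case K = False:
  Constraint (7) is violated (K=F) — contradiction.
Both cases fail — unsatisfiable.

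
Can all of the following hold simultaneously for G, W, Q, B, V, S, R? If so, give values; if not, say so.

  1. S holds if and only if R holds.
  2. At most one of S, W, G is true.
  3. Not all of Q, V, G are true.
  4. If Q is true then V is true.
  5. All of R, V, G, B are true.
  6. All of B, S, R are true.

Unsatisfiable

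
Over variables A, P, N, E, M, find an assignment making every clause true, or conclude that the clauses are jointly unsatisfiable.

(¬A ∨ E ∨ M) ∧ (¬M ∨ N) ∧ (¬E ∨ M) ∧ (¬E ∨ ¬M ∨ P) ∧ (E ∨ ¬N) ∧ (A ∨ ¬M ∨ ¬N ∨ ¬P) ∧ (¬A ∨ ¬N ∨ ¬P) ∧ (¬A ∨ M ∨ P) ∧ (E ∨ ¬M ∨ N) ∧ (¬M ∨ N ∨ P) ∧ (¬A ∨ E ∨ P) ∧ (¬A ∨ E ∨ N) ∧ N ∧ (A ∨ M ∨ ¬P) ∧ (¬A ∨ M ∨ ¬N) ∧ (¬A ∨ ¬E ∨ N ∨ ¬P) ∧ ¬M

Unsatisfiable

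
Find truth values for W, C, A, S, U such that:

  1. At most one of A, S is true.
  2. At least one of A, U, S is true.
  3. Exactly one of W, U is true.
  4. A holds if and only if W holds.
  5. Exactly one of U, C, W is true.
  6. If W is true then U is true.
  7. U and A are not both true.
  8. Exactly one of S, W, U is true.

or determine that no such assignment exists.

W: False, C: False, A: False, S: False, U: True

  (1) {A, S}: 0 true — at most one ✓
  (2) {A, U, S}: 1 true — at least one ✓
  (3) {W, U}: 1 true — exactly one ✓
  (4) A=F, W=F — same ✓
  (5) {U, C, W}: 1 true — exactly one ✓
  (6) W=F ⇒ U: vacuous ✓
  (7) U=T, A=F — not both ✓
  (8) {S, W, U}: 1 true — exactly one ✓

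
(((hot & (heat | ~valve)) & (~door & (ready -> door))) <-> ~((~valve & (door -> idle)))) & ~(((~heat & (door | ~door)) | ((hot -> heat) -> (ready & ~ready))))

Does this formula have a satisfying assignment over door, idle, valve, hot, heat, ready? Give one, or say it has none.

door = True; idle = True; valve = False; hot = False; heat = True; ready = True

  ((hot & (heat | ~valve)) & (~door & (ready -> door))) <-> ~((~valve & (door -> idle))) = True
    (hot & (heat | ~valve)) & (~door & (ready -> door)) = False
      hot & (heat | ~valve) = False
        heat | ~valve = True
          ~valve = True
      ~door & (ready -> door) = False
        ~door = False
        ready -> door = True
    ~((~valve & (door -> idle))) = False
      ~valve & (door -> idle) = True
        ~valve = True
        door -> idle = True
  ~(((~heat & (door | ~door)) | ((hot -> heat) -> (ready & ~ready)))) = True
    (~heat & (door | ~door)) | ((hot -> heat) -> (ready & ~ready)) = False
      ~heat & (door | ~door) = False
        ~heat = False
        door | ~door = True
          ~door = False
      (hot -> heat) -> (ready & ~ready) = False
        hot -> heat = True
        ready & ~ready = False
          ~ready = False
Both conjuncts True, so the formula holds.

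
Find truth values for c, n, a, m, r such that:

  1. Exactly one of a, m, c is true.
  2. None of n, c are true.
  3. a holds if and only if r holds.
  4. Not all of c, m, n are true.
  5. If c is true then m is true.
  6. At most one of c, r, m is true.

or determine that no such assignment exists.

c: False, n: False, a: True, m: False, r: True

  (1) {a, m, c}: 1 true — exactly one ✓
  (2) {n, c}: 0 true — none ✓
  (3) a=T, r=T — same ✓
  (4) {c, m, n}: 0/3 true — not all ✓
  (5) c=F ⇒ m: vacuous ✓
  (6) {c, r, m}: 1 true — at most one ✓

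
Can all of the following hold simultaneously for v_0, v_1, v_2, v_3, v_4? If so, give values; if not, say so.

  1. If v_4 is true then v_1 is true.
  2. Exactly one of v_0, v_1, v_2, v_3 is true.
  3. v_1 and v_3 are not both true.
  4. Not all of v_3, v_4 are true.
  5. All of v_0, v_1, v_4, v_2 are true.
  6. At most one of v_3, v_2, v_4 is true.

UNSATISFIABLE

Case v_0 = True:
  (2) with v_0=T forces v_1 = False.
  Constraint (5) is violated (v_1=F) — contradiction.
Case v_0 = False:
  Constraint (5) is violated (v_0=F) — contradiction.
Both cases fail — unsatisfiable.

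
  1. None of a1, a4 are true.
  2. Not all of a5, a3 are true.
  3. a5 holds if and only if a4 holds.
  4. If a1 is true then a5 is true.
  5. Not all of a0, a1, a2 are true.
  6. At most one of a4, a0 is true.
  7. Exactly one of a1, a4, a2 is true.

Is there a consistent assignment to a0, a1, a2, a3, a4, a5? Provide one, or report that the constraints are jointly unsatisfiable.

a0 = True; a1 = False; a2 = True; a3 = True; a4 = False; a5 = False

  (1) {a1, a4}: 0 true — none ✓
  (2) {a5, a3}: 1/2 true — not all ✓
  (3) a5=F, a4=F — same ✓
  (4) a1=F ⇒ a5: vacuous ✓
  (5) {a0, a1, a2}: 2/3 true — not all ✓
  (6) {a4, a0}: 1 true — at most one ✓
  (7) {a1, a4, a2}: 1 true — exactly one ✓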